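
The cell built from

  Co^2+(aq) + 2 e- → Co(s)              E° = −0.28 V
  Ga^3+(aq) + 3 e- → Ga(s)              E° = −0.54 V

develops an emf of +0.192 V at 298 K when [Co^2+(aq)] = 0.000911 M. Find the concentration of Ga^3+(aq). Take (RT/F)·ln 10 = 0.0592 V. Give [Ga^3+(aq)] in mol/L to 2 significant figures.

With Co²⁺/Co at the cathode and Ga³⁺/Ga at the anode, E°cell = −0.28 − (−0.54) = +0.26 V (n = 6).
Rearranging E = E° − (0.0592/n)·log Q gives log Q = 6(+0.26 − (+0.192))/0.0592 = 6.892.
Balancing electrons gives 3 Co^2+(aq) + 2 Ga(s) → 3 Co(s) + 2 Ga^3+(aq); thus Q = [Ga^3+(aq)]^2 / [Co^2+(aq)]^3.
Solving for the unknown gives log [Ga^3+(aq)] = −1.115, so [Ga^3+(aq)] ≈ 0.077 M.

0.077 M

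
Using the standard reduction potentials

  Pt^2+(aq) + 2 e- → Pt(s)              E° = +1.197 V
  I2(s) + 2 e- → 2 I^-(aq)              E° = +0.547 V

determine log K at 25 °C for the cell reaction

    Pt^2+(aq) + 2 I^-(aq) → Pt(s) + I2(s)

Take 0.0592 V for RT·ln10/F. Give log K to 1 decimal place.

The Pt²⁺/Pt couple is reduced (cathode); E°cell = +1.197 − (+0.547) = +0.650 V with n = 2.
At equilibrium E = 0, so log K = nE°cell / 0.0592 = (2)(+0.650) / 0.0592 = 22.0.

log K = 22.0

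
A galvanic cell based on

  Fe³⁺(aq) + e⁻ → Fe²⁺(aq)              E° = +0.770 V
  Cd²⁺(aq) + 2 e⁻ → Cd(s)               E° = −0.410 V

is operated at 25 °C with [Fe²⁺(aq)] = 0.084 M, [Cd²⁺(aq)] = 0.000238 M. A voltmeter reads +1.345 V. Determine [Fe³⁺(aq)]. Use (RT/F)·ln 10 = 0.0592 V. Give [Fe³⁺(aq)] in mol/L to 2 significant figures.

The Fe³⁺/Fe²⁺ couple has the larger reduction potential, so it is the cathode: E°cell = +0.770 − (−0.410) = +1.180 V and n = 2.
Rearranging E = E° − (0.0592/n)·log Q gives log Q = 2(+1.180 − (+1.345))/0.0592 = −5.574.
Balancing electrons gives 2 Fe³⁺(aq) + Cd(s) → 2 Fe²⁺(aq) + Cd²⁺(aq); thus Q = ([Fe²⁺(aq)]^2·[Cd²⁺(aq)]) / [Fe³⁺(aq)]^2.
Solving for the unknown gives log [Fe³⁺(aq)] = −0.100, so [Fe³⁺(aq)] ≈ 0.79 M.

0.79 M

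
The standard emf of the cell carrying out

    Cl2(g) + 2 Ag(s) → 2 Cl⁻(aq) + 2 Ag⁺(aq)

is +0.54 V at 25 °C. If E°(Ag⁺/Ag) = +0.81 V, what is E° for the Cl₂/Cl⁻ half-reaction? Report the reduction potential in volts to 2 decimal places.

+1.35 V

In the reaction as written the Cl₂/Cl⁻ couple is reduced (cathode) and Ag⁺/Ag is oxidized (anode), so E°cell = E°(Cl₂/Cl⁻) − E°(Ag⁺/Ag).
E°(Cl₂/Cl⁻) = E°cell + E°(anode) = +0.54 + (+0.81) = +1.35 V.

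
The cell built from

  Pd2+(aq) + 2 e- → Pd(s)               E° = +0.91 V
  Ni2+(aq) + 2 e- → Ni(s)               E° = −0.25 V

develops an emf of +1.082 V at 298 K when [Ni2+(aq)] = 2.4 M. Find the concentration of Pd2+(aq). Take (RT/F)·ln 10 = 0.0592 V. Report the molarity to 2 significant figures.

0.0056 M

Pd²⁺/Pd is the cathode (higher E°); E°cell = +0.91 − (−0.25) = +1.16 V with n = 2.
From the Nernst equation, log Q = n(E° − E)/0.0592 = 2·(+1.16 − (+1.082))/0.0592 = 2.635.
The balanced reaction is Pd2+(aq) + Ni(s) → Pd(s) + Ni2+(aq), so Q = [Ni2+(aq)] / [Pd2+(aq)].
Isolating [Pd2+(aq)] in Q = 10^{2.635} yields log [Pd2+(aq)] = −2.255, i.e. 0.0056 M.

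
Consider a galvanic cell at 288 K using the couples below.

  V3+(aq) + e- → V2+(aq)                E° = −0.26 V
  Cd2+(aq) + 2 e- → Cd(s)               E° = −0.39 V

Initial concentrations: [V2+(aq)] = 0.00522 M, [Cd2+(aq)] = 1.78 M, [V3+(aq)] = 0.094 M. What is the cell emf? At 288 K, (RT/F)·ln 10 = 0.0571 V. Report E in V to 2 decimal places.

V³⁺/V²⁺ is reduced (cathode, E° = −0.26 V) and Cd²⁺/Cd is oxidized (anode).
The standard potential is −0.26 − (−0.39) = +0.13 V and the balanced reaction transfers n = 2 electrons.
Balancing gives 2 V3+(aq) + Cd(s) → 2 V2+(aq) + Cd2+(aq); hence Q = ([V2+(aq)]^2·[Cd2+(aq)]) / [V3+(aq)]^2 = 0.00549 (log Q = −2.260).
E = E° − (0.0571/n)·log Q = +0.13 − (0.0571/2)(−2.260) = +0.19 V.

+0.19 V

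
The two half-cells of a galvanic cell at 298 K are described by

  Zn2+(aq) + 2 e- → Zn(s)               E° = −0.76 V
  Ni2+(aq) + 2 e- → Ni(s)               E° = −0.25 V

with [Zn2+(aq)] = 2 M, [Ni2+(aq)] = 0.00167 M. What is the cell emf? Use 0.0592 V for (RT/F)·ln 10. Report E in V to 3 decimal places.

Ni²⁺/Ni is reduced (cathode, E° = −0.25 V) and Zn²⁺/Zn is oxidized (anode).
E°cell = −0.25 − (−0.76) = +0.51 V, with n = 2 electrons transferred.
The balanced reaction is Ni2+(aq) + Zn(s) → Ni(s) + Zn2+(aq), so Q = [Zn2+(aq)] / [Ni2+(aq)] = 1.2×10^3 and log Q = 3.078.
By the Nernst equation, E = +0.51 − (0.0592/2)·(3.078) = +0.419 V.

+0.419 V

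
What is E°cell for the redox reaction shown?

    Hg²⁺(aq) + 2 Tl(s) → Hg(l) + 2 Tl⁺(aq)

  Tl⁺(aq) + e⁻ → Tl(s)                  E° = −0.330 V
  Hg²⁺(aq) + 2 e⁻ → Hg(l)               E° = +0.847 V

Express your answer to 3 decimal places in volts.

In the reaction as written, Hg²⁺(aq) is reduced (cathode) and Tl⁺(aq) is produced by oxidation at the anode.
E°cell = E°(cathode) − E°(anode) = +0.847 − (−0.330) = +1.177 V.

+1.177 V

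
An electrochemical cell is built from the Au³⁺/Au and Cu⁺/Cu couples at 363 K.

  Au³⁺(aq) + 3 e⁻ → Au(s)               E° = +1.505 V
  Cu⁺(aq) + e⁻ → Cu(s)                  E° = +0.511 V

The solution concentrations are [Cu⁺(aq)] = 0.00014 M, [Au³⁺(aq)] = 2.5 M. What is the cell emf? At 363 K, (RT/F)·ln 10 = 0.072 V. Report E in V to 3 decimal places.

The Au³⁺/Au couple has the more positive E°, so it is the cathode; Cu⁺/Cu is the anode.
E°cell = E°cat − E°an = +1.505 − (+0.511) = +0.994 V; n = 3.
For the overall reaction Au³⁺(aq) + 3 Cu(s) → Au(s) + 3 Cu⁺(aq), Q = [Cu⁺(aq)]^3 / [Au³⁺(aq)] = 1.1×10^−12, giving log Q = −11.960.
Applying E = E° − (RT ln10/nF)·log Q gives +0.994 − (0.072/3)(−11.960) = +1.281 V.

+1.281 V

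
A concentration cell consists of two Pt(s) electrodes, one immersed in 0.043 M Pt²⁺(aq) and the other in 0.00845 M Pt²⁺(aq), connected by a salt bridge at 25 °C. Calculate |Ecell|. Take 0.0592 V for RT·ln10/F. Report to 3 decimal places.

For a concentration cell E°cell = 0, since both electrodes use the same couple.
The compartment with the higher Pt²⁺(aq) concentration (0.043 M) acts as the cathode; ions are reduced there and produced at the dilute (0.00845 M) anode.
With n = 2, Ecell = −(0.0592/2)·log([dilute]/[conc]) = −(0.0592/2)·log(0.00845/0.043) = +0.021 V.

0.021 V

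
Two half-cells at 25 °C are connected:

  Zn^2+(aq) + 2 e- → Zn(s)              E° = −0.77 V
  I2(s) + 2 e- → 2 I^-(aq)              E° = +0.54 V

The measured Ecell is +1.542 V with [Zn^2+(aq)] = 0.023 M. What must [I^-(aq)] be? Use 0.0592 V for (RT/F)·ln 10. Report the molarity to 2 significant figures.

0.00079 M

The I₂/I⁻ couple has the larger reduction potential, so it is the cathode: E°cell = +0.54 − (−0.77) = +1.31 V and n = 2.
From the Nernst equation, log Q = n(E° − E)/0.0592 = 2·(+1.31 − (+1.542))/0.0592 = −7.838.
Balancing electrons gives I2(s) + Zn(s) → 2 I^-(aq) + Zn^2+(aq); thus Q = [I^-(aq)]^2·[Zn^2+(aq)].
Isolating [I^-(aq)] in Q = 10^{−7.838} yields log [I^-(aq)] = −3.100, i.e. 0.00079 M.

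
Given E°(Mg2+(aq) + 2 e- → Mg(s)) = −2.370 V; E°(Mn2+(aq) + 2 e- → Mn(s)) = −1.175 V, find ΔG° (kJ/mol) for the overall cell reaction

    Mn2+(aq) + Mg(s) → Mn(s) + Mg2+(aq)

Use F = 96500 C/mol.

−231 kJ/mol

In the reaction as written Mn2+(aq) is reduced, so the Mn²⁺/Mn couple is the cathode and Mg²⁺/Mg is the anode.
E°cell = −1.175 − (−2.370) = +1.195 V; balancing electrons gives n = 2.
ΔG° = −nFE°cell = −(2)(96500)(+1.195) J/mol = −231 kJ/mol.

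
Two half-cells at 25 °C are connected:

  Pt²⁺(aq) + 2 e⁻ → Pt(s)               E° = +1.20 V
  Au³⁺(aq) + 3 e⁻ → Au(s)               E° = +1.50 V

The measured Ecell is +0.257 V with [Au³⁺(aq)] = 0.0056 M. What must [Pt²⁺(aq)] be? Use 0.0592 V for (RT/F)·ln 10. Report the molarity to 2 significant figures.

0.89 M

Au³⁺/Au is the cathode (higher E°); E°cell = +1.50 − (+1.20) = +0.30 V with n = 6.
Since E = E° − (0.0592/n)·log Q, log Q = n(E° − E)/0.0592 = 4.358.
Balancing electrons gives 2 Au³⁺(aq) + 3 Pt(s) → 2 Au(s) + 3 Pt²⁺(aq); thus Q = [Pt²⁺(aq)]^3 / [Au³⁺(aq)]^2.
Solving for the unknown gives log [Pt²⁺(aq)] = −0.049, so [Pt²⁺(aq)] ≈ 0.89 M.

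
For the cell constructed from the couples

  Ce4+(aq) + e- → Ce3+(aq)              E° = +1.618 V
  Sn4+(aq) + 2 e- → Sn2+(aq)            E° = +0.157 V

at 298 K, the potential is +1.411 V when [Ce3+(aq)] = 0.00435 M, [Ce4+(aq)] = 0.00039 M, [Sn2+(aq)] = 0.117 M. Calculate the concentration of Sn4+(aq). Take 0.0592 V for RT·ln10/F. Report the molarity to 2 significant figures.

With Ce⁴⁺/Ce³⁺ at the cathode and Sn⁴⁺/Sn²⁺ at the anode, E°cell = +1.618 − (+0.157) = +1.461 V (n = 2).
Rearranging E = E° − (0.0592/n)·log Q gives log Q = 2(+1.461 − (+1.411))/0.0592 = 1.689.
For 2 Ce4+(aq) + Sn2+(aq) → 2 Ce3+(aq) + Sn4+(aq), the reaction quotient is Q = ([Ce3+(aq)]^2·[Sn4+(aq)]) / ([Ce4+(aq)]^2·[Sn2+(aq)]).
Substituting the known concentrations and solving, log [Sn4+(aq)] = −1.338 and [Sn4+(aq)] = 0.046 M.

0.046 M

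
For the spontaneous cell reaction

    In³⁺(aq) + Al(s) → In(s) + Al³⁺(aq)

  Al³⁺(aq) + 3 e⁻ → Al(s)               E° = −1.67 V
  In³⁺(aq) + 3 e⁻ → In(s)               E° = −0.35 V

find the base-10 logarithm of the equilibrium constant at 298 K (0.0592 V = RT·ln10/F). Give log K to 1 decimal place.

The In³⁺/In couple is reduced (cathode); E°cell = −0.35 − (−1.67) = +1.32 V with n = 3.
At equilibrium E = 0, so log K = nE°cell / 0.0592 = (3)(+1.32) / 0.0592 = 66.9.

log K = 66.9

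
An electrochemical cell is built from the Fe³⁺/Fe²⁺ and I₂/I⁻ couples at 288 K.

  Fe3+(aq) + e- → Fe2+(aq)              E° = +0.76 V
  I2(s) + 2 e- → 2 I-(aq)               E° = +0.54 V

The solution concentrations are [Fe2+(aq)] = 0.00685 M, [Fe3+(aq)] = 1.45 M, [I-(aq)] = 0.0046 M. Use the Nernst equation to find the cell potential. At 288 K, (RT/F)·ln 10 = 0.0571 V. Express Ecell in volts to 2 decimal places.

+0.22 V

Since E°(Fe³⁺/Fe²⁺) > E°(I₂/I⁻), Fe³⁺/Fe²⁺ serves as the cathode.
The standard potential is +0.76 − (+0.54) = +0.22 V and the balanced reaction transfers n = 2 electrons.
Balancing gives 2 Fe3+(aq) + 2 I-(aq) → 2 Fe2+(aq) + I2(s); hence Q = [Fe2+(aq)]^2 / ([Fe3+(aq)]^2·[I-(aq)]^2) = 1.05 (log Q = 0.023).
By the Nernst equation, E = +0.22 − (0.0571/2)·(0.023) = +0.22 V.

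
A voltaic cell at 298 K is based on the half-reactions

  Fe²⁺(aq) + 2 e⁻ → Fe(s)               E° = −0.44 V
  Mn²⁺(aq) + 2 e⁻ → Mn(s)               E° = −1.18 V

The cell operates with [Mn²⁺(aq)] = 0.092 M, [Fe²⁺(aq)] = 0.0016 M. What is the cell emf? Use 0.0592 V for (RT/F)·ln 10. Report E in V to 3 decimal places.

+0.688 V

The Fe²⁺/Fe couple has the more positive E°, so it is the cathode; Mn²⁺/Mn is the anode.
E°cell = E°cat − E°an = −0.44 − (−1.18) = +0.74 V; n = 2.
The balanced reaction is Fe²⁺(aq) + Mn(s) → Fe(s) + Mn²⁺(aq), so Q = [Mn²⁺(aq)] / [Fe²⁺(aq)] = 57.5 and log Q = 1.760.
By the Nernst equation, E = +0.74 − (0.0592/2)·(1.760) = +0.688 V.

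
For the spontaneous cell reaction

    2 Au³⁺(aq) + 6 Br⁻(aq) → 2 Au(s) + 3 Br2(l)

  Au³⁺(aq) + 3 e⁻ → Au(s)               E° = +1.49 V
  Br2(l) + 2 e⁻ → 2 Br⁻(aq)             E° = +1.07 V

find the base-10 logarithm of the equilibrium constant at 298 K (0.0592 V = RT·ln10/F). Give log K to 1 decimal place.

log K = 42.6

The Au³⁺/Au couple is reduced (cathode); E°cell = +1.49 − (+1.07) = +0.42 V with n = 6.
At equilibrium E = 0, so log K = nE°cell / 0.0592 = (6)(+0.42) / 0.0592 = 42.6.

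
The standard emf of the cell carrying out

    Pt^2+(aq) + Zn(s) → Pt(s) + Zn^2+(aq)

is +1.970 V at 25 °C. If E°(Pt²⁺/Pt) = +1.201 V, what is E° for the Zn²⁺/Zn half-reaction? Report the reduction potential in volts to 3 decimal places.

−0.769 V

In the reaction as written the Pt²⁺/Pt couple is reduced (cathode) and Zn²⁺/Zn is oxidized (anode), so E°cell = E°(Pt²⁺/Pt) − E°(Zn²⁺/Zn).
E°(Zn²⁺/Zn) = E°(cathode) − E°cell = +1.201 − (+1.970) = −0.769 V.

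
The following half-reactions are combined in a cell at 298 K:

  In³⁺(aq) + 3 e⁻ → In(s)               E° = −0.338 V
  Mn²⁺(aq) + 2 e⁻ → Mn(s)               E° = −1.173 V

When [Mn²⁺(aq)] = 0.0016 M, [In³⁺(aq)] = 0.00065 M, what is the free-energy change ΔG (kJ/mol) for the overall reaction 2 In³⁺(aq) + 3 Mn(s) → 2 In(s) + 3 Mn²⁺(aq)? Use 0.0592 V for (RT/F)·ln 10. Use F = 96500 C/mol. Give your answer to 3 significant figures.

−495 kJ/mol

With In³⁺/In reduced at the cathode, E°cell = −0.338 − (−1.173) = +0.835 V and n = 6.
Q = [Mn²⁺(aq)]^3 / [In³⁺(aq)]^2 = 0.00969, so log Q = −2.013 and E = +0.835 − (0.0592/6)(−2.013) = +0.8549 V.
Finally ΔG = −nFE = −(6)(96500 C/mol)(+0.8549 V) = −495 kJ/mol.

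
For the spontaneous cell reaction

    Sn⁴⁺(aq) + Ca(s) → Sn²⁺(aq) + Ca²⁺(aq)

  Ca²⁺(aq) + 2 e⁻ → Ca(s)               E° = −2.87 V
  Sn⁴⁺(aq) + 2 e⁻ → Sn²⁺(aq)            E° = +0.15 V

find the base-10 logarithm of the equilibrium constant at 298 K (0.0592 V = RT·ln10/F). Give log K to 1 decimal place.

The Sn⁴⁺/Sn²⁺ couple is reduced (cathode); E°cell = +0.15 − (−2.87) = +3.02 V with n = 2.
At equilibrium E = 0, so log K = nE°cell / 0.0592 = (2)(+3.02) / 0.0592 = 102.0.

log K = 102.0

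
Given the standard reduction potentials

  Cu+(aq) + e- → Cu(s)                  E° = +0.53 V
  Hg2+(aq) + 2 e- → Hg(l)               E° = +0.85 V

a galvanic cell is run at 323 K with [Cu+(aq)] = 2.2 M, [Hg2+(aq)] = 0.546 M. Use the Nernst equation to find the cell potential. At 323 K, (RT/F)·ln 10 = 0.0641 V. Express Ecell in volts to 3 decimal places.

The Hg²⁺/Hg couple has the more positive E°, so it is the cathode; Cu⁺/Cu is the anode.
E°cell = +0.85 − (+0.53) = +0.32 V, with n = 2 electrons transferred.
The balanced reaction is Hg2+(aq) + 2 Cu(s) → Hg(l) + 2 Cu+(aq), so Q = [Cu+(aq)]^2 / [Hg2+(aq)] = 8.86 and log Q = 0.948.
By the Nernst equation, E = +0.32 − (0.0641/2)·(0.948) = +0.290 V.

+0.290 V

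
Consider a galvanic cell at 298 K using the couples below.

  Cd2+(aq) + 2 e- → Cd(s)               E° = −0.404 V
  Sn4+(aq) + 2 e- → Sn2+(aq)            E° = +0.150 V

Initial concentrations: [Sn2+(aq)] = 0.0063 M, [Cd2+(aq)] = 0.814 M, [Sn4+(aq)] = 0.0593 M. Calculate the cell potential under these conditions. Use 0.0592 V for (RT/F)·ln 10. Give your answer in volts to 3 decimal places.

+0.585 V

Sn⁴⁺/Sn²⁺ is reduced (cathode, E° = +0.150 V) and Cd²⁺/Cd is oxidized (anode).
The standard potential is +0.150 − (−0.404) = +0.554 V and the balanced reaction transfers n = 2 electrons.
Balancing gives Sn4+(aq) + Cd(s) → Sn2+(aq) + Cd2+(aq); hence Q = ([Sn2+(aq)]·[Cd2+(aq)]) / [Sn4+(aq)] = 0.0865 (log Q = −1.063).
E = E° − (0.0592/n)·log Q = +0.554 − (0.0592/2)(−1.063) = +0.585 V.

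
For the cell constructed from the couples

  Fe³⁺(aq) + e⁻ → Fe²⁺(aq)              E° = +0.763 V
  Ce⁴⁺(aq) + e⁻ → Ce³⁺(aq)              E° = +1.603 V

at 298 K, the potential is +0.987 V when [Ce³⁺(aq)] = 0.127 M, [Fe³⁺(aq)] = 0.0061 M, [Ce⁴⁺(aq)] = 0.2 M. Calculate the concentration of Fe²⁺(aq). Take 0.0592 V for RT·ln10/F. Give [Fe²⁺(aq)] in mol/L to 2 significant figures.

With Ce⁴⁺/Ce³⁺ at the cathode and Fe³⁺/Fe²⁺ at the anode, E°cell = +1.603 − (+0.763) = +0.840 V (n = 1).
From the Nernst equation, log Q = n(E° − E)/0.0592 = 1·(+0.840 − (+0.987))/0.0592 = −2.483.
Balancing electrons gives Ce⁴⁺(aq) + Fe²⁺(aq) → Ce³⁺(aq) + Fe³⁺(aq); thus Q = ([Ce³⁺(aq)]·[Fe³⁺(aq)]) / ([Ce⁴⁺(aq)]·[Fe²⁺(aq)]).
Substituting the known concentrations and solving, log [Fe²⁺(aq)] = 0.071 and [Fe²⁺(aq)] = 1.2 M.

1.2 M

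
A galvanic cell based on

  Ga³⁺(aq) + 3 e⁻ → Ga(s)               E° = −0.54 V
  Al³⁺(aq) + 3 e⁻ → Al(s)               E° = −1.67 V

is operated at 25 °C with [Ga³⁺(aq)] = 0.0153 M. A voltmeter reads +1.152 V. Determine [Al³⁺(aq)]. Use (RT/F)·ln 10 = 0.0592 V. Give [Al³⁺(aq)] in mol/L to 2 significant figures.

The Ga³⁺/Ga couple has the larger reduction potential, so it is the cathode: E°cell = −0.54 − (−1.67) = +1.13 V and n = 3.
From the Nernst equation, log Q = n(E° − E)/0.0592 = 3·(+1.13 − (+1.152))/0.0592 = −1.115.
The balanced reaction is Ga³⁺(aq) + Al(s) → Ga(s) + Al³⁺(aq), so Q = [Al³⁺(aq)] / [Ga³⁺(aq)].
Isolating [Al³⁺(aq)] in Q = 10^{−1.115} yields log [Al³⁺(aq)] = −2.930, i.e. 0.0012 M.

0.0012 M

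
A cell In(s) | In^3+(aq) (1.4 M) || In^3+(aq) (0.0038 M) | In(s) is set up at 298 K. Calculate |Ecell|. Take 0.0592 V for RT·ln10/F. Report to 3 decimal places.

For a concentration cell E°cell = 0, since both electrodes use the same couple.
The compartment with the higher In^3+(aq) concentration (1.4 M) acts as the cathode; ions are reduced there and produced at the dilute (0.0038 M) anode.
With n = 3, Ecell = −(0.0592/3)·log([dilute]/[conc]) = −(0.0592/3)·log(0.0038/1.4) = +0.051 V.

0.051 V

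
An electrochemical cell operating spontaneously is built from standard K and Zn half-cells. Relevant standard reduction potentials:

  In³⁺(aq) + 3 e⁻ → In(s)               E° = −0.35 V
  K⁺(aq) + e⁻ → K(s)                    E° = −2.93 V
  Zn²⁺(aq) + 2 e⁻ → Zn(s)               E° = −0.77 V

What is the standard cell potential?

+2.16 V

Of the two couples in this cell, the one with the more positive reduction potential is reduced at the cathode: here that is Zn²⁺/Zn (−0.77 V); K⁺/K (−2.93 V) is the anode.
E°cell = E°(cathode) − E°(anode) = −0.77 − (−2.93) = +2.16 V.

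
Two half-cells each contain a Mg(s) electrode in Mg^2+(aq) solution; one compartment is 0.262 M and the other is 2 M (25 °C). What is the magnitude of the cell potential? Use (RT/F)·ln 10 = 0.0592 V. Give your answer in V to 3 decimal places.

For a concentration cell E°cell = 0, since both electrodes use the same couple.
The compartment with the higher Mg^2+(aq) concentration (2 M) acts as the cathode; ions are reduced there and produced at the dilute (0.262 M) anode.
With n = 2, Ecell = −(0.0592/2)·log([dilute]/[conc]) = −(0.0592/2)·log(0.262/2) = +0.026 V.

0.026 V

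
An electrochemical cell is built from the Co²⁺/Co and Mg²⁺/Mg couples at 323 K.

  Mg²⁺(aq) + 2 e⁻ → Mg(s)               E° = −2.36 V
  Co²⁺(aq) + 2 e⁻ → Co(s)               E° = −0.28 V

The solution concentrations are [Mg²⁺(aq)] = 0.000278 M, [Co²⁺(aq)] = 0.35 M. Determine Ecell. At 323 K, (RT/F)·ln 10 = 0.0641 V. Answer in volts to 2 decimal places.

+2.18 V

Since E°(Co²⁺/Co) > E°(Mg²⁺/Mg), Co²⁺/Co serves as the cathode.
The standard potential is −0.28 − (−2.36) = +2.08 V and the balanced reaction transfers n = 2 electrons.
The balanced reaction is Co²⁺(aq) + Mg(s) → Co(s) + Mg²⁺(aq), so Q = [Mg²⁺(aq)] / [Co²⁺(aq)] = 0.000794 and log Q = −3.100.
Applying E = E° − (RT ln10/nF)·log Q gives +2.08 − (0.0641/2)(−3.100) = +2.18 V.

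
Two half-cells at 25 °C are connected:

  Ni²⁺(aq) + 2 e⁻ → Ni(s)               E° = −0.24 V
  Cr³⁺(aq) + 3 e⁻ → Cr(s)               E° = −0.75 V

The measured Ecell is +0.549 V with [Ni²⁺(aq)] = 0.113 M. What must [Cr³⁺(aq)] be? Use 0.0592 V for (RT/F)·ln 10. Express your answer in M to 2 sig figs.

Ni²⁺/Ni is the cathode (higher E°); E°cell = −0.24 − (−0.75) = +0.51 V with n = 6.
From the Nernst equation, log Q = n(E° − E)/0.0592 = 6·(+0.51 − (+0.549))/0.0592 = −3.953.
Balancing electrons gives 3 Ni²⁺(aq) + 2 Cr(s) → 3 Ni(s) + 2 Cr³⁺(aq); thus Q = [Cr³⁺(aq)]^2 / [Ni²⁺(aq)]^3.
Isolating [Cr³⁺(aq)] in Q = 10^{−3.953} yields log [Cr³⁺(aq)] = −3.397, i.e. 0.00040 M.

0.00040 M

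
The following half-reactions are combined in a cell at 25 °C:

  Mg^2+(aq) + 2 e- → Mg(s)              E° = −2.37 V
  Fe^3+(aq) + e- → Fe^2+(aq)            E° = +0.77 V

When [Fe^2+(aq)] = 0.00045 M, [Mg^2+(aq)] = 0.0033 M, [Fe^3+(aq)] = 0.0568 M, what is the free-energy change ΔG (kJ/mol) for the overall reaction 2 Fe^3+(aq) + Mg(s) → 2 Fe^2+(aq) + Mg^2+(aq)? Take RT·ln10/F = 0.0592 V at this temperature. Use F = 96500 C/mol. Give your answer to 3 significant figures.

−644 kJ/mol

With Fe³⁺/Fe²⁺ reduced at the cathode, E°cell = +0.77 − (−2.37) = +3.14 V and n = 2.
Here Q = ([Fe^2+(aq)]^2·[Mg^2+(aq)]) / [Fe^3+(aq)]^2 = 2.07×10^−7 (log Q = −6.684), giving E = +3.14 − (0.0592/2)·(−6.684) = +3.3378 V.
Finally ΔG = −nFE = −(2)(96500 C/mol)(+3.3378 V) = −644 kJ/mol.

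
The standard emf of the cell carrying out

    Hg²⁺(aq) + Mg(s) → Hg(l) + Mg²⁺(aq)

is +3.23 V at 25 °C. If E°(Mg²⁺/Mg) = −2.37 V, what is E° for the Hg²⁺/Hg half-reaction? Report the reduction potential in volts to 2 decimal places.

In the reaction as written the Hg²⁺/Hg couple is reduced (cathode) and Mg²⁺/Mg is oxidized (anode), so E°cell = E°(Hg²⁺/Hg) − E°(Mg²⁺/Mg).
E°(Hg²⁺/Hg) = E°cell + E°(anode) = +3.23 + (−2.37) = +0.86 V.

+0.86 V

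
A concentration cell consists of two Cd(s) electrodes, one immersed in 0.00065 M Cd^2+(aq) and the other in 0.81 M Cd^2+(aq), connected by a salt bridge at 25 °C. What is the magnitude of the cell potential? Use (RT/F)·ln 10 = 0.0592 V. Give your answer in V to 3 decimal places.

For a concentration cell E°cell = 0, since both electrodes use the same couple.
The compartment with the higher Cd^2+(aq) concentration (0.81 M) acts as the cathode; ions are reduced there and produced at the dilute (0.00065 M) anode.
With n = 2, Ecell = −(0.0592/2)·log([dilute]/[conc]) = −(0.0592/2)·log(0.00065/0.81) = +0.092 V.

0.092 V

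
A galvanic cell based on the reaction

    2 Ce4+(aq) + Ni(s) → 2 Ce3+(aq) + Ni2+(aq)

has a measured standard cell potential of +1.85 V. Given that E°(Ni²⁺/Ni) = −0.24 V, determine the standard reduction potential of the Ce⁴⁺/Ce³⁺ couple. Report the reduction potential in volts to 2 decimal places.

In the reaction as written the Ce⁴⁺/Ce³⁺ couple is reduced (cathode) and Ni²⁺/Ni is oxidized (anode), so E°cell = E°(Ce⁴⁺/Ce³⁺) − E°(Ni²⁺/Ni).
E°(Ce⁴⁺/Ce³⁺) = E°cell + E°(anode) = +1.85 + (−0.24) = +1.61 V.

+1.61 V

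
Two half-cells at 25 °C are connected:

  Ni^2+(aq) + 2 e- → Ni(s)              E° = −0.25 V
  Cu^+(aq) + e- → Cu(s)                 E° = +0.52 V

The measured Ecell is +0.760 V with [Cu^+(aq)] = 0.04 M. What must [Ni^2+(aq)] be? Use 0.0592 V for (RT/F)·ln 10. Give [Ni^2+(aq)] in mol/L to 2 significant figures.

Cu⁺/Cu is the cathode (higher E°); E°cell = +0.52 − (−0.25) = +0.77 V with n = 2.
From the Nernst equation, log Q = n(E° − E)/0.0592 = 2·(+0.77 − (+0.760))/0.0592 = 0.338.
Balancing electrons gives 2 Cu^+(aq) + Ni(s) → 2 Cu(s) + Ni^2+(aq); thus Q = [Ni^2+(aq)] / [Cu^+(aq)]^2.
Solving for the unknown gives log [Ni^2+(aq)] = −2.458, so [Ni^2+(aq)] ≈ 0.0035 M.

0.0035 M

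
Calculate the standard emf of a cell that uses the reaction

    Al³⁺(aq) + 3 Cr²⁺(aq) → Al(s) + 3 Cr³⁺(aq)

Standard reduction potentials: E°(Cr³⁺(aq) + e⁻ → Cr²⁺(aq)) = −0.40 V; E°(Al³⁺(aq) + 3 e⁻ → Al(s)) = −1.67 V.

In the reaction as written, Al³⁺(aq) is reduced (cathode) and Cr³⁺(aq) is produced by oxidation at the anode.
E°cell = E°(cathode) − E°(anode) = −1.67 − (−0.40) = −1.27 V.
The negative E°cell means the reaction is non-spontaneous in the direction written.

−1.27 V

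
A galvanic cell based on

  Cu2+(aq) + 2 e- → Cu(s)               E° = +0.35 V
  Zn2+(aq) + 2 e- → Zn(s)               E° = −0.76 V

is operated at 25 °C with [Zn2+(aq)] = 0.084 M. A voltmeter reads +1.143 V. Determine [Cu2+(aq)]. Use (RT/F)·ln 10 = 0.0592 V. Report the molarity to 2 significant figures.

1.1 M

With Cu²⁺/Cu at the cathode and Zn²⁺/Zn at the anode, E°cell = +0.35 − (−0.76) = +1.11 V (n = 2).
Since E = E° − (0.0592/n)·log Q, log Q = n(E° − E)/0.0592 = −1.115.
The balanced reaction is Cu2+(aq) + Zn(s) → Cu(s) + Zn2+(aq), so Q = [Zn2+(aq)] / [Cu2+(aq)].
Substituting the known concentrations and solving, log [Cu2+(aq)] = 0.039 and [Cu2+(aq)] = 1.1 M.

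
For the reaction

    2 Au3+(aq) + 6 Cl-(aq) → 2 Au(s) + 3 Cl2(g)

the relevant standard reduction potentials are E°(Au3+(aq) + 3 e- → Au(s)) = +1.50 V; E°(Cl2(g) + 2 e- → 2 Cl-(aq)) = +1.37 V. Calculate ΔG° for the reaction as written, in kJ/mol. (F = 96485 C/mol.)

−75.3 kJ/mol

In the reaction as written Au3+(aq) is reduced, so the Au³⁺/Au couple is the cathode and Cl₂/Cl⁻ is the anode.
E°cell = +1.50 − (+1.37) = +0.13 V; balancing electrons gives n = 6.
ΔG° = −nFE°cell = −(6)(96485)(+0.13) J/mol = −75.3 kJ/mol.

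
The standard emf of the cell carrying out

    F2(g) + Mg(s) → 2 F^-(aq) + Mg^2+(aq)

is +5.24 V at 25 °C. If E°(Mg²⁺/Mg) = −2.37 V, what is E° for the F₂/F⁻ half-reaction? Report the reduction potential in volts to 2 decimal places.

In the reaction as written the F₂/F⁻ couple is reduced (cathode) and Mg²⁺/Mg is oxidized (anode), so E°cell = E°(F₂/F⁻) − E°(Mg²⁺/Mg).
E°(F₂/F⁻) = E°cell + E°(anode) = +5.24 + (−2.37) = +2.87 V.

+2.87 V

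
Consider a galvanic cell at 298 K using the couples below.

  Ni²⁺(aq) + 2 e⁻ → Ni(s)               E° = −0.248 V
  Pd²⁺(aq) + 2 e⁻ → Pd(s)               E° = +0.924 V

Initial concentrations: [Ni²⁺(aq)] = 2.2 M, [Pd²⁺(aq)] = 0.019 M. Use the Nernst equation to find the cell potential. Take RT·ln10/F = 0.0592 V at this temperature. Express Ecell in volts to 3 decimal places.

+1.111 V

Since E°(Pd²⁺/Pd) > E°(Ni²⁺/Ni), Pd²⁺/Pd serves as the cathode.
E°cell = +0.924 − (−0.248) = +1.172 V, with n = 2 electrons transferred.
Balancing gives Pd²⁺(aq) + Ni(s) → Pd(s) + Ni²⁺(aq); hence Q = [Ni²⁺(aq)] / [Pd²⁺(aq)] = 116 (log Q = 2.064).
E = E° − (0.0592/n)·log Q = +1.172 − (0.0592/2)(2.064) = +1.111 V.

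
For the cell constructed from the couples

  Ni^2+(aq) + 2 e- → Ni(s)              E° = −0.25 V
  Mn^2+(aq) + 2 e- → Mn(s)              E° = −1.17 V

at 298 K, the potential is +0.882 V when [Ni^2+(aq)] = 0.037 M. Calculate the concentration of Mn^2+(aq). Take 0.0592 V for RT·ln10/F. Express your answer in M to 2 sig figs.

Ni²⁺/Ni is the cathode (higher E°); E°cell = −0.25 − (−1.17) = +0.92 V with n = 2.
Since E = E° − (0.0592/n)·log Q, log Q = n(E° − E)/0.0592 = 1.284.
The balanced reaction is Ni^2+(aq) + Mn(s) → Ni(s) + Mn^2+(aq), so Q = [Mn^2+(aq)] / [Ni^2+(aq)].
Substituting the known concentrations and solving, log [Mn^2+(aq)] = −0.148 and [Mn^2+(aq)] = 0.71 M.

0.71 M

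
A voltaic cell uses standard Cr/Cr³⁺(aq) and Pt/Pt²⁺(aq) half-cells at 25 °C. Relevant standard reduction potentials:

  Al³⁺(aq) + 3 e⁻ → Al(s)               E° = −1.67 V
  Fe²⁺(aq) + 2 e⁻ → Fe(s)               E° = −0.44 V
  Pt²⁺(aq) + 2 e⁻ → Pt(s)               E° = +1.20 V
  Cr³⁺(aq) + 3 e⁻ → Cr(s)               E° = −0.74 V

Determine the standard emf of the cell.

+1.94 V

Of the two couples in this cell, the one with the more positive reduction potential is reduced at the cathode: here that is Pt²⁺/Pt (+1.20 V); Cr³⁺/Cr (−0.74 V) is the anode.
E°cell = E°(cathode) − E°(anode) = +1.20 − (−0.74) = +1.94 V.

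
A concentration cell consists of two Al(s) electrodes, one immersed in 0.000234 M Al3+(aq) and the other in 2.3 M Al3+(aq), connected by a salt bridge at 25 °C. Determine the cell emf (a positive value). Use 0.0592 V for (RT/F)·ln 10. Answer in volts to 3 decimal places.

For a concentration cell E°cell = 0, since both electrodes use the same couple.
The compartment with the higher Al3+(aq) concentration (2.3 M) acts as the cathode; ions are reduced there and produced at the dilute (0.000234 M) anode.
With n = 3, Ecell = −(0.0592/3)·log([dilute]/[conc]) = −(0.0592/3)·log(0.000234/2.3) = +0.079 V.

0.079 V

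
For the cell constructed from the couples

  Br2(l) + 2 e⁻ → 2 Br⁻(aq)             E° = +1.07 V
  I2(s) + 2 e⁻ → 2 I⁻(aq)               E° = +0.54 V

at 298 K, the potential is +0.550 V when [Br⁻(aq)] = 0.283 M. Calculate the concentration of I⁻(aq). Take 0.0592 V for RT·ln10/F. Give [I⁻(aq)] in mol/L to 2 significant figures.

The Br₂/Br⁻ couple has the larger reduction potential, so it is the cathode: E°cell = +1.07 − (+0.54) = +0.53 V and n = 2.
From the Nernst equation, log Q = n(E° − E)/0.0592 = 2·(+0.53 − (+0.550))/0.0592 = −0.676.
The balanced reaction is Br2(l) + 2 I⁻(aq) → 2 Br⁻(aq) + I2(s), so Q = [Br⁻(aq)]^2 / [I⁻(aq)]^2.
Isolating [I⁻(aq)] in Q = 10^{−0.676} yields log [I⁻(aq)] = −0.210, i.e. 0.62 M.

0.62 M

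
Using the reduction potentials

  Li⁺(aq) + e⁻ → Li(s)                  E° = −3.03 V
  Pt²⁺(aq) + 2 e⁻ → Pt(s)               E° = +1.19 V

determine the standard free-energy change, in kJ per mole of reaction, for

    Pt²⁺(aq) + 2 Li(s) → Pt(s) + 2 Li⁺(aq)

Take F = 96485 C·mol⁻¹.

In the reaction as written Pt²⁺(aq) is reduced, so the Pt²⁺/Pt couple is the cathode and Li⁺/Li is the anode.
E°cell = +1.19 − (−3.03) = +4.22 V; balancing electrons gives n = 2.
ΔG° = −nFE°cell = −(2)(96485)(+4.22) J/mol = −814 kJ/mol.

−814 kJ/mol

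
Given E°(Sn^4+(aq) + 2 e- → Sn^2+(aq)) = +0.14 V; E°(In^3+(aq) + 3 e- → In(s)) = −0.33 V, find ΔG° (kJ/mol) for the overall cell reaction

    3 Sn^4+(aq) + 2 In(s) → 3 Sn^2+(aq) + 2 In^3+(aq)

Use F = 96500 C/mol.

In the reaction as written Sn^4+(aq) is reduced, so the Sn⁴⁺/Sn²⁺ couple is the cathode and In³⁺/In is the anode.
E°cell = +0.14 − (−0.33) = +0.47 V; balancing electrons gives n = 6.
ΔG° = −nFE°cell = −(6)(96500)(+0.47) J/mol = −272 kJ/mol.

−272 kJ/mol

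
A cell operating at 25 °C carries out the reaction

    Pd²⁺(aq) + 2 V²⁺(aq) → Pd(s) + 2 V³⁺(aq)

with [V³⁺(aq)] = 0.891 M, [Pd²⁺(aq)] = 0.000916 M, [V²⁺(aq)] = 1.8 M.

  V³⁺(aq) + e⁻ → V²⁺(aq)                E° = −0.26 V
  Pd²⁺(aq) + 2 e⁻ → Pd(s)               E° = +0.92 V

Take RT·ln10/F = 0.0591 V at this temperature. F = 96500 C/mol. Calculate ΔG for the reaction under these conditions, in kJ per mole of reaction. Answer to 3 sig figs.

The standard cell potential is +0.92 − (−0.26) = +1.18 V, with n = 2 electrons in the balanced equation.
Here Q = [V³⁺(aq)]^2 / ([Pd²⁺(aq)]·[V²⁺(aq)]^2) = 267 (log Q = 2.427), giving E = +1.18 − (0.0591/2)·(2.427) = +1.1083 V.
Finally ΔG = −nFE = −(2)(96500 C/mol)(+1.1083 V) = −214 kJ/mol.

−214 kJ/mol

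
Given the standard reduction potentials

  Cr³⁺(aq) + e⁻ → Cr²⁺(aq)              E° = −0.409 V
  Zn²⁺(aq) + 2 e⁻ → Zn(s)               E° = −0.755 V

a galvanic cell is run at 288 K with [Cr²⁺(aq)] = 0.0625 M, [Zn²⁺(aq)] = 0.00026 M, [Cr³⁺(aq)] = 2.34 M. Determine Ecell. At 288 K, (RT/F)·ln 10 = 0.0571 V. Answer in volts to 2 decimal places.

Cr³⁺/Cr²⁺ is reduced (cathode, E° = −0.409 V) and Zn²⁺/Zn is oxidized (anode).
The standard potential is −0.409 − (−0.755) = +0.346 V and the balanced reaction transfers n = 2 electrons.
Balancing gives 2 Cr³⁺(aq) + Zn(s) → 2 Cr²⁺(aq) + Zn²⁺(aq); hence Q = ([Cr²⁺(aq)]^2·[Zn²⁺(aq)]) / [Cr³⁺(aq)]^2 = 1.85×10^−7 (log Q = −6.732).
Applying E = E° − (RT ln10/nF)·log Q gives +0.346 − (0.0571/2)(−6.732) = +0.54 V.

+0.54 V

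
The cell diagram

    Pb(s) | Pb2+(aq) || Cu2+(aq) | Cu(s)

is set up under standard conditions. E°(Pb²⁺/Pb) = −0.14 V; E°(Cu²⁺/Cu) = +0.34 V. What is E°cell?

+0.48 V

By convention the left-hand electrode in cell notation is the anode (oxidation) and the right-hand electrode is the cathode (reduction).
E°cell = E°(right) − E°(left) = +0.34 − (−0.14) = +0.48 V.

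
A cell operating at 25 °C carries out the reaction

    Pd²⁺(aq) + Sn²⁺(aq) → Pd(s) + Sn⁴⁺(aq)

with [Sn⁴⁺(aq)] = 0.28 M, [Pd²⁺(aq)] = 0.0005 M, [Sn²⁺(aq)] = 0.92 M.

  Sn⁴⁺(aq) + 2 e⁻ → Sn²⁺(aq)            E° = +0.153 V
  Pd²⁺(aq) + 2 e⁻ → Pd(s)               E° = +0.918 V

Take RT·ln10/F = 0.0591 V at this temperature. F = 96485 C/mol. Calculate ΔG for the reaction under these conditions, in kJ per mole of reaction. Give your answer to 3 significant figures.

E°cell = +0.918 − (+0.153) = +0.765 V; the balanced reaction transfers n = 2 electrons.
The reaction quotient is [Sn⁴⁺(aq)] / ([Pd²⁺(aq)]·[Sn²⁺(aq)]) = 609; by Nernst, E = +0.765 − (0.0591/2)(2.784) = +0.6827 V.
Then ΔG = −nFE = −2 × 96485 × +0.6827 J/mol = −132 kJ/mol.

−132 kJ/mol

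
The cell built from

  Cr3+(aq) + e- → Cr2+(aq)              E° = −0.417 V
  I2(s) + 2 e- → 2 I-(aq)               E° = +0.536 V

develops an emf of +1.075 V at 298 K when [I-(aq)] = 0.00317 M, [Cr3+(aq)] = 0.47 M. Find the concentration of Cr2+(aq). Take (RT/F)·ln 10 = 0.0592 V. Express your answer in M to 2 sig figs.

With I₂/I⁻ at the cathode and Cr³⁺/Cr²⁺ at the anode, E°cell = +0.536 − (−0.417) = +0.953 V (n = 2).
From the Nernst equation, log Q = n(E° − E)/0.0592 = 2·(+0.953 − (+1.075))/0.0592 = −4.122.
The balanced reaction is I2(s) + 2 Cr2+(aq) → 2 I-(aq) + 2 Cr3+(aq), so Q = ([I-(aq)]^2·[Cr3+(aq)]^2) / [Cr2+(aq)]^2.
Isolating [Cr2+(aq)] in Q = 10^{−4.122} yields log [Cr2+(aq)] = −0.766, i.e. 0.17 M.

0.17 M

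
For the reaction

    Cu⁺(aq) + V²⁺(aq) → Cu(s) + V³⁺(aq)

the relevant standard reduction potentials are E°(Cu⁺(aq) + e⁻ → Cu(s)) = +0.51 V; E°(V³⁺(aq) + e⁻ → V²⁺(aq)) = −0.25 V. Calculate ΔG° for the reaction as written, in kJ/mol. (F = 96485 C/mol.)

−73.3 kJ/mol

In the reaction as written Cu⁺(aq) is reduced, so the Cu⁺/Cu couple is the cathode and V³⁺/V²⁺ is the anode.
E°cell = +0.51 − (−0.25) = +0.76 V; balancing electrons gives n = 1.
ΔG° = −nFE°cell = −(1)(96485)(+0.76) J/mol = −73.3 kJ/mol.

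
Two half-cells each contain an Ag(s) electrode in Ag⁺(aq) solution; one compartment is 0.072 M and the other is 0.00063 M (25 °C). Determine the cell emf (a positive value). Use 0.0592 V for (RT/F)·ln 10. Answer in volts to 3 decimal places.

For a concentration cell E°cell = 0, since both electrodes use the same couple.
The compartment with the higher Ag⁺(aq) concentration (0.072 M) acts as the cathode; ions are reduced there and produced at the dilute (0.00063 M) anode.
With n = 1, Ecell = −(0.0592/1)·log([dilute]/[conc]) = −(0.0592/1)·log(0.00063/0.072) = +0.122 V.

0.122 V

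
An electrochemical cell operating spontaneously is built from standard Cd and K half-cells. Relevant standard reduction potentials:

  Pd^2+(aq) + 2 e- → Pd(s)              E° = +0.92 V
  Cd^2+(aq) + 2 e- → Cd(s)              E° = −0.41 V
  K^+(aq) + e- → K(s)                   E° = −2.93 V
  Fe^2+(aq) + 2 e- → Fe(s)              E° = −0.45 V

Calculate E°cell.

+2.52 V

The Cd²⁺/Cd couple has the higher E°, so Cd ion is reduced (cathode) and K is oxidized (anode).
E°cell = E°(cathode) − E°(anode) = −0.41 − (−2.93) = +2.52 V.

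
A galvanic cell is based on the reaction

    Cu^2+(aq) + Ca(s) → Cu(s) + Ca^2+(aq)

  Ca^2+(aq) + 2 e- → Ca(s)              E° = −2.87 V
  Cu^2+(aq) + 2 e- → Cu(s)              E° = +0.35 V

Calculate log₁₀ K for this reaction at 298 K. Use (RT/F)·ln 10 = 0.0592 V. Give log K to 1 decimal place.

log K = 108.8

The Cu²⁺/Cu couple is reduced (cathode); E°cell = +0.35 − (−2.87) = +3.22 V with n = 2.
At equilibrium E = 0, so log K = nE°cell / 0.0592 = (2)(+3.22) / 0.0592 = 108.8.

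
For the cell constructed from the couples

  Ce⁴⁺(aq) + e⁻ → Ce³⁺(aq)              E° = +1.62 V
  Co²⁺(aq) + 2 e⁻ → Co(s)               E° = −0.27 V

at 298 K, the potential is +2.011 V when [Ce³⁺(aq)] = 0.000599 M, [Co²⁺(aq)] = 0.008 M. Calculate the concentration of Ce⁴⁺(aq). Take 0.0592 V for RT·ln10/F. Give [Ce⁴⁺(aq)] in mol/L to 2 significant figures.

With Ce⁴⁺/Ce³⁺ at the cathode and Co²⁺/Co at the anode, E°cell = +1.62 − (−0.27) = +1.89 V (n = 2).
From the Nernst equation, log Q = n(E° − E)/0.0592 = 2·(+1.89 − (+2.011))/0.0592 = −4.088.
Balancing electrons gives 2 Ce⁴⁺(aq) + Co(s) → 2 Ce³⁺(aq) + Co²⁺(aq); thus Q = ([Ce³⁺(aq)]^2·[Co²⁺(aq)]) / [Ce⁴⁺(aq)]^2.
Substituting the known concentrations and solving, log [Ce⁴⁺(aq)] = −2.227 and [Ce⁴⁺(aq)] = 0.0059 M.

0.0059 M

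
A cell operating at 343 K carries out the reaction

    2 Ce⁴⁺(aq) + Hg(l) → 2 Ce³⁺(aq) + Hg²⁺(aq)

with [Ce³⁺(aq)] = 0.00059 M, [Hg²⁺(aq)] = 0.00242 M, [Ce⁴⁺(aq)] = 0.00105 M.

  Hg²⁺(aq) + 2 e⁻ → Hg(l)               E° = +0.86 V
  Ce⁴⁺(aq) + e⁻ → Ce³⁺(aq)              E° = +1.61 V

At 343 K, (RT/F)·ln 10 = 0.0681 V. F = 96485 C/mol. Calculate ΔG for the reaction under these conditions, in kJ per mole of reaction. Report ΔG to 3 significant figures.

With Ce⁴⁺/Ce³⁺ reduced at the cathode, E°cell = +1.61 − (+0.86) = +0.75 V and n = 2.
Q = ([Ce³⁺(aq)]^2·[Hg²⁺(aq)]) / [Ce⁴⁺(aq)]^2 = 0.000764, so log Q = −3.117 and E = +0.75 − (0.0681/2)(−3.117) = +0.8561 V.
Finally ΔG = −nFE = −(2)(96485 C/mol)(+0.8561 V) = −165 kJ/mol.

−165 kJ/mol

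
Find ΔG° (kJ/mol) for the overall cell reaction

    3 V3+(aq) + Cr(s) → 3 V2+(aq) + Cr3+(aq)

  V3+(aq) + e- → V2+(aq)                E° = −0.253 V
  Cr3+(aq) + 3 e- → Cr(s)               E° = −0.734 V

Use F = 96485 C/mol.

In the reaction as written V3+(aq) is reduced, so the V³⁺/V²⁺ couple is the cathode and Cr³⁺/Cr is the anode.
E°cell = −0.253 − (−0.734) = +0.481 V; balancing electrons gives n = 3.
ΔG° = −nFE°cell = −(3)(96485)(+0.481) J/mol = −139 kJ/mol.

−139 kJ/mol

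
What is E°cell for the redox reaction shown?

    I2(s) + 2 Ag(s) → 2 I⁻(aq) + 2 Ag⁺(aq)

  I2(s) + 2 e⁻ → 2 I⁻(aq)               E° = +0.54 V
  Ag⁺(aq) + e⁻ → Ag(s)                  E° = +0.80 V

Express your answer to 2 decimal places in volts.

−0.26 V

In the reaction as written, I2(s) is reduced (cathode) and Ag⁺(aq) is produced by oxidation at the anode.
E°cell = E°(cathode) − E°(anode) = +0.54 − (+0.80) = −0.26 V.
The negative E°cell means the reaction is non-spontaneous in the direction written.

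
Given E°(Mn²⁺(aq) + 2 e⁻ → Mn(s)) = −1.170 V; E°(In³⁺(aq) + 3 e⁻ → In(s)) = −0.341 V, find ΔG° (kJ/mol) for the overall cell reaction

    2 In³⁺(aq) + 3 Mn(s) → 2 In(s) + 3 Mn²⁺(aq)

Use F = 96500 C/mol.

In the reaction as written In³⁺(aq) is reduced, so the In³⁺/In couple is the cathode and Mn²⁺/Mn is the anode.
E°cell = −0.341 − (−1.170) = +0.829 V; balancing electrons gives n = 6.
ΔG° = −nFE°cell = −(6)(96500)(+0.829) J/mol = −480 kJ/mol.

−480 kJ/mol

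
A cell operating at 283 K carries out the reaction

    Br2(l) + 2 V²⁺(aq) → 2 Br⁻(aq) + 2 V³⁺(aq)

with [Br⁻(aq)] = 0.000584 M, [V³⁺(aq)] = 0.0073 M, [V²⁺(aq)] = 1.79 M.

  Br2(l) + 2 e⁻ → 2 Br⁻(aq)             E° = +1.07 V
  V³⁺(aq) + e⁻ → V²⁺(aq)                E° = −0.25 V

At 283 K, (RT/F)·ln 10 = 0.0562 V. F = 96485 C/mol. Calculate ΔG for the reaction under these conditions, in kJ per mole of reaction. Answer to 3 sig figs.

With Br₂/Br⁻ reduced at the cathode, E°cell = +1.07 − (−0.25) = +1.32 V and n = 2.
The reaction quotient is ([Br⁻(aq)]^2·[V³⁺(aq)]^2) / [V²⁺(aq)]^2 = 5.67×10^−12; by Nernst, E = +1.32 − (0.0562/2)(−11.246) = +1.6360 V.
Then ΔG = −nFE = −2 × 96485 × +1.6360 J/mol = −316 kJ/mol.

−316 kJ/mol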